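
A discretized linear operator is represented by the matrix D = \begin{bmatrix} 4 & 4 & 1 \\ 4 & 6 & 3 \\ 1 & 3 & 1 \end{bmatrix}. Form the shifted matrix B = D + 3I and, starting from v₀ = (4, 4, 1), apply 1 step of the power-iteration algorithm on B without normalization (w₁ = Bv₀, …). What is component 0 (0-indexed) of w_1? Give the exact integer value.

45

B = D + 3I has rows (7, 4, 1); (4, 9, 3); (1, 3, 4)
w1 = Bv₀ = (7·4 + 4·4 + 1·1; 4·4 + 9·4 + 3·1; 1·4 + 3·4 + 4·1) = (45, 55, 20)
Requested component of w1: 45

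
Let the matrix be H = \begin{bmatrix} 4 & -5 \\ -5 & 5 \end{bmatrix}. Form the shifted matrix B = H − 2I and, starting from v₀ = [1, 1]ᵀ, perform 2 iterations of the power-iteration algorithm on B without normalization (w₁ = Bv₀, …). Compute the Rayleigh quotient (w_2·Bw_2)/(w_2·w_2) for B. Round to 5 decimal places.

B = H − 2I has rows (2, -5); (-5, 3)
w1 = Bv₀ = (2·1 + (-5)·1; (-5)·1 + 3·1) = (-3, -2)
w2 = Bw1 = (2·(-3) + (-5)·(-2); (-5)·(-3) + 3·(-2)) = (4, 9)
Bw2 = (-37, 7)
w2·Bw2 = -85; w2·w2 = 97; μ ≈ -85/97 = -0.87629

-0.87629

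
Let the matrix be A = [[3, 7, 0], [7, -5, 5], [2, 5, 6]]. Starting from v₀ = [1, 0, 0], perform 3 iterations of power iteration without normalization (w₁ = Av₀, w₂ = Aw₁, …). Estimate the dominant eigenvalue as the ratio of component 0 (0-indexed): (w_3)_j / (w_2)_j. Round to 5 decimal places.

λ ≈ 2.51724

w1 = Av₀ = (3·1 + 7·0 + 0·0; 7·1 + (-5)·0 + 5·0; 2·1 + 5·0 + 6·0) = (3, 7, 2)
w2 = Aw1 = (3·3 + 7·7 + 0·2; 7·3 + (-5)·7 + 5·2; 2·3 + 5·7 + 6·2) = (58, -4, 53)
w3 = Aw2 = (146, 691, 414)
Ratio at component: 146 / 58 = 2.51724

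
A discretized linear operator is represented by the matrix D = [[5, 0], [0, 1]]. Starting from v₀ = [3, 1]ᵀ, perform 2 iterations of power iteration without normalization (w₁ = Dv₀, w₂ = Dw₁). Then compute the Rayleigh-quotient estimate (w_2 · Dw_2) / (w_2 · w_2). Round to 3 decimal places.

w1 = Dv₀ = (5·3 + 0·1; 0·3 + 1·1) = (15, 1)
w2 = Dw1 = (5·15 + 0·1; 0·15 + 1·1) = (75, 1)
Dw2 = (375, 1)
w2·Dw2 = 75·375 + 1·1 = 28126; w2·w2 = 75·75 + 1·1 = 5626
λ ≈ 28126/5626 = 4.999

4.999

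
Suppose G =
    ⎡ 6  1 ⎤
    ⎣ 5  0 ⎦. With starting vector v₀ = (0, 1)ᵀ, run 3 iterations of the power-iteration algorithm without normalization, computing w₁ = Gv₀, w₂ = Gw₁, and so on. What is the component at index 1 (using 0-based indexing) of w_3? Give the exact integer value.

w1 = Gv₀ = (6·0 + 1·1; 5·0 + 0·1) = (1, 0)
w2 = Gw1 = (6·1 + 1·0; 5·1 + 0·0) = (6, 5)
w3 = Gw2 = (41, 30)
The requested component of w3 is 30.

30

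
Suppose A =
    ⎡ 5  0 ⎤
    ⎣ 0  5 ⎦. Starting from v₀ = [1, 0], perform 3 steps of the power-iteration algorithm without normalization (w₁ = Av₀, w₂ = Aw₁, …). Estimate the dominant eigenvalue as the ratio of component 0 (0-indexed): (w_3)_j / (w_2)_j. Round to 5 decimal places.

λ ≈ 5.00000

w1 = Av₀ = (5·1 + 0·0; 0·1 + 5·0) = (5, 0)
w2 = Aw1 = (5·5 + 0·0; 0·5 + 5·0) = (25, 0)
w3 = Aw2 = (125, 0)
Ratio at component: 125 / 25 = 5.00000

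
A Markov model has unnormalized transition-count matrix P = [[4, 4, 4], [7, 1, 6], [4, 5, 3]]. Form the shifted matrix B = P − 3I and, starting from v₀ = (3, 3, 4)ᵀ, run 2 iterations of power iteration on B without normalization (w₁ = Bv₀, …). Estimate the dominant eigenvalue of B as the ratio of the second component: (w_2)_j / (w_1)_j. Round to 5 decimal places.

B = P − 3I has rows (1, 4, 4); (7, -2, 6); (4, 5, 0)
w1 = Bv₀ = (1·3 + 4·3 + 4·4; 7·3 + (-2)·3 + 6·4; 4·3 + 5·3 + 0·4) = (31, 39, 27)
w2 = Bw1 = (1·31 + 4·39 + 4·27; 7·31 + (-2)·39 + 6·27; 4·31 + 5·39 + 0·27) = (295, 301, 319)
Ratio: 301/39 = 7.71795

μ ≈ 7.71795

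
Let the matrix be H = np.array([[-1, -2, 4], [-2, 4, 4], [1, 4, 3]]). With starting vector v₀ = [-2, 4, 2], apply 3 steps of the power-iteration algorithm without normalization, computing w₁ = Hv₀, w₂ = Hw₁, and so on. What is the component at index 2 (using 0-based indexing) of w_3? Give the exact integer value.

1296

w1 = Hv₀ = ((-1)·(-2) + (-2)·4 + 4·2; (-2)·(-2) + 4·4 + 4·2; 1·(-2) + 4·4 + 3·2) = (2, 28, 20)
w2 = Hw1 = ((-1)·2 + (-2)·28 + 4·20; (-2)·2 + 4·28 + 4·20; 1·2 + 4·28 + 3·20) = (22, 188, 174)
w3 = Hw2 = (298, 1404, 1296)
The requested component of w3 is 1296.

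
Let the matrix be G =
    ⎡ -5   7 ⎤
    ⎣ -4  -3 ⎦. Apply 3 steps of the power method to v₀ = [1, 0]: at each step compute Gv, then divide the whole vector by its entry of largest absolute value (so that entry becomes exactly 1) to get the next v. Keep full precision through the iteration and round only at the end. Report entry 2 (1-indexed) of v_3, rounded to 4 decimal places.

Gv0 = (-5.00000, -4.00000); divide by -5.00000 → v1 = (1.00000, 0.80000)
Gv1 = (0.60000, -6.40000); divide by -6.40000 → v2 = (-0.09375, 1.00000)
Gv2 = (7.46875, -2.62500); divide by 7.46875 → v3 = (1.00000, -0.35146)
Requested entry of v3: -84/239 = -0.3515

-0.3515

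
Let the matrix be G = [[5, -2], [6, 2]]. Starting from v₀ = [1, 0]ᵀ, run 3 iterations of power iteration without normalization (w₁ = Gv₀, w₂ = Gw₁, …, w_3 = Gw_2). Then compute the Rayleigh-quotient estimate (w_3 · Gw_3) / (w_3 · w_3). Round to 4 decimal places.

1.5779

w1 = Gv₀ = (5, 6)
w2 = Gw1 = (13, 42)
w3 = Gw2 = (-19, 162)
Gw3 = (-419, 210)
w3·Gw3 = (-19)·(-419) + 162·210 = 41981; w3·w3 = (-19)·(-19) + 162·162 = 26605
λ ≈ 41981/26605 = 1.5779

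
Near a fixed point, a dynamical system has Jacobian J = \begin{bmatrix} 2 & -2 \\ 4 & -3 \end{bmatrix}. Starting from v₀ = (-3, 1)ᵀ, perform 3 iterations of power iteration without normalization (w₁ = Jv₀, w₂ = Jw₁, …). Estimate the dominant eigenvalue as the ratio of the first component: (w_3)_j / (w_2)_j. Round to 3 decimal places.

0.143

w1 = Jv₀ = (-8, -15)
w2 = Jw1 = (14, 13)
w3 = Jw2 = (2, 17)
Ratio at component: 2 / 14 = 0.143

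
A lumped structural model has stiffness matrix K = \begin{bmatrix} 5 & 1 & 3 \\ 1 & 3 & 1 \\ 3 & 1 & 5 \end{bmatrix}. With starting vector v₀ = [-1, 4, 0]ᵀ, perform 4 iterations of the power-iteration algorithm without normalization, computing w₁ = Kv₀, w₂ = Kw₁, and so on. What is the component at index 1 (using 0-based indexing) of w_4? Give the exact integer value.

w1 = Kv₀ = (5·(-1) + 1·4 + 3·0; 1·(-1) + 3·4 + 1·0; 3·(-1) + 1·4 + 5·0) = (-1, 11, 1)
w2 = Kw1 = (5·(-1) + 1·11 + 3·1; 1·(-1) + 3·11 + 1·1; 3·(-1) + 1·11 + 5·1) = (9, 33, 13)
w3 = Kw2 = (117, 121, 125)
w4 = Kw3 = (1081, 605, 1097)
The requested component of w4 is 605.

605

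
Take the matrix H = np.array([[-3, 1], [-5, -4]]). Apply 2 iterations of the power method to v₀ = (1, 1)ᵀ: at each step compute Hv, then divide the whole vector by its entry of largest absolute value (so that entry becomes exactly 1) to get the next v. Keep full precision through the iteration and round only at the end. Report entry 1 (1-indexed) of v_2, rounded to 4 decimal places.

-0.0652

Hv0 = (-2.00000, -9.00000); divide by -9.00000 → v1 = (0.22222, 1.00000)
Hv1 = (0.33333, -5.11111); divide by -5.11111 → v2 = (-0.06522, 1.00000)
Requested entry of v2: -3/46 = -0.0652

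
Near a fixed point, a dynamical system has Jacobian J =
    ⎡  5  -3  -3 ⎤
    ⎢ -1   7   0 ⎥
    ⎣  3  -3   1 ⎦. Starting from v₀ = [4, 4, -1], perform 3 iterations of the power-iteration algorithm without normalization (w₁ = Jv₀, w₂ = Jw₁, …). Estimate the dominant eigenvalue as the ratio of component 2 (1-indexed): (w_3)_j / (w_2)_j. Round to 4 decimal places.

7.0892

w1 = Jv₀ = (11, 24, -1)
w2 = Jw1 = (-14, 157, -40)
w3 = Jw2 = (-421, 1113, -553)
Ratio at component: 1113 / 157 = 7.0892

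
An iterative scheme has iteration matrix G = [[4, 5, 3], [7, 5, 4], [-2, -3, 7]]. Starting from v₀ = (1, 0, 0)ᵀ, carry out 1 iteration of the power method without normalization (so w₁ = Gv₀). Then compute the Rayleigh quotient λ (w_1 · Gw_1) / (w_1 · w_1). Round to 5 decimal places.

9.43478

w1 = Gv₀ = (4·1 + 5·0 + 3·0; 7·1 + 5·0 + 4·0; (-2)·1 + (-3)·0 + 7·0) = (4, 7, -2)
Gw1 = (45, 55, -43)
w1·Gw1 = 4·45 + 7·55 + (-2)·(-43) = 651; w1·w1 = 4·4 + 7·7 + (-2)·(-2) = 69
λ ≈ 651/69 = 9.43478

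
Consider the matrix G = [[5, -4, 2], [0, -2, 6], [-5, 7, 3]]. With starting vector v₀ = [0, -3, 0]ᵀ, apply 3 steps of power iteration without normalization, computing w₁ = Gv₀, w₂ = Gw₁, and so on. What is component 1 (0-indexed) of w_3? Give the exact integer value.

-210

w1 = Gv₀ = (5·0 + (-4)·(-3) + 2·0; 0·0 + (-2)·(-3) + 6·0; (-5)·0 + 7·(-3) + 3·0) = (12, 6, -21)
w2 = Gw1 = (5·12 + (-4)·6 + 2·(-21); 0·12 + (-2)·6 + 6·(-21); (-5)·12 + 7·6 + 3·(-21)) = (-6, -138, -81)
w3 = Gw2 = (360, -210, -1179)
The requested component of w3 is -210.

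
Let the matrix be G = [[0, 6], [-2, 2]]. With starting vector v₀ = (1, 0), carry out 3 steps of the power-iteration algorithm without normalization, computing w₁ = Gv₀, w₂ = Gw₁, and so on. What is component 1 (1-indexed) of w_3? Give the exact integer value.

w1 = Gv₀ = (0·1 + 6·0; (-2)·1 + 2·0) = (0, -2)
w2 = Gw1 = (0·0 + 6·(-2); (-2)·0 + 2·(-2)) = (-12, -4)
w3 = Gw2 = (-24, 16)
The requested component of w3 is -24.

-24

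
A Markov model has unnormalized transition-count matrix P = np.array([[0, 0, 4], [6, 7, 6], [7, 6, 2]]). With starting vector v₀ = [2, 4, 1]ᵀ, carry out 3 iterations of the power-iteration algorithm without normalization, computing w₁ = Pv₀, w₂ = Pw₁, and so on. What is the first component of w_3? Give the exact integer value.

1536

w1 = Pv₀ = (4, 46, 40)
w2 = Pw1 = (160, 586, 384)
w3 = Pw2 = (1536, 7366, 5404)
The requested component of w3 is 1536.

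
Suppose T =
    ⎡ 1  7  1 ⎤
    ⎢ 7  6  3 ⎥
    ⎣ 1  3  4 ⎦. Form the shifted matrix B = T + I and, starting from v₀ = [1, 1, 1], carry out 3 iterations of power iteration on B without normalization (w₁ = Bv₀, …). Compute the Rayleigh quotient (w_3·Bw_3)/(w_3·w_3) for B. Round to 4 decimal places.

μ ≈ 13.0754

B = T + I has rows (2, 7, 1); (7, 7, 3); (1, 3, 5)
w1 = Bv₀ = (2·1 + 7·1 + 1·1; 7·1 + 7·1 + 3·1; 1·1 + 3·1 + 5·1) = (10, 17, 9)
w2 = Bw1 = (2·10 + 7·17 + 1·9; 7·10 + 7·17 + 3·9; 1·10 + 3·17 + 5·9) = (148, 216, 106)
w3 = Bw2 = (1914, 2866, 1326)
Bw3 = (25216, 37438, 17142)
w3·Bw3 = 178291024; w3·w3 = 13635628; μ ≈ 178291024/13635628 = 13.0754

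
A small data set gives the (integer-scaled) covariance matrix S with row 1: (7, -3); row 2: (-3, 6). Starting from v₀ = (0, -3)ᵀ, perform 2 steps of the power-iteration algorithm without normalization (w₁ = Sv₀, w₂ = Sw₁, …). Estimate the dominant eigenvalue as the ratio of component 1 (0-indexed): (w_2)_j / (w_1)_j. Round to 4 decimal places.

λ ≈ 7.5000

w1 = Sv₀ = (9, -18)
w2 = Sw1 = (117, -135)
Ratio at component: -135 / -18 = 7.5000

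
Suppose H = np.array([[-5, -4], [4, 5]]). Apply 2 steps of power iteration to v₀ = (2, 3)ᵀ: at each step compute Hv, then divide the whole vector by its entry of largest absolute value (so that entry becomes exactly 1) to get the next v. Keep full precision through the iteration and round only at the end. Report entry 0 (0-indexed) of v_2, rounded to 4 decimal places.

Hv0 = (-22.00000, 23.00000); divide by 23.00000 → v1 = (-0.95652, 1.00000)
Hv1 = (0.78261, 1.17391); divide by 1.17391 → v2 = (0.66667, 1.00000)
Requested entry of v2: 18/27 = 0.6667

0.6667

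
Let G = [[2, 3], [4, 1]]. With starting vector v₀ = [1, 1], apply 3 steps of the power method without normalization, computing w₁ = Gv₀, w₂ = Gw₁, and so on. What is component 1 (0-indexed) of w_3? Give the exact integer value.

w1 = Gv₀ = (5, 5)
w2 = Gw1 = (25, 25)
w3 = Gw2 = (125, 125)
The requested component of w3 is 125.

125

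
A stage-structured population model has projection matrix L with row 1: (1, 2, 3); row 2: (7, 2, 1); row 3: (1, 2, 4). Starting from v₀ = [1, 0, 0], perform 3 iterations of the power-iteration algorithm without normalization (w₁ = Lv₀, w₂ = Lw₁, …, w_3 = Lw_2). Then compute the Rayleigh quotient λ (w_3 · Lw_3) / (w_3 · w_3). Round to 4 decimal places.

w1 = Lv₀ = (1, 7, 1)
w2 = Lw1 = (18, 22, 19)
w3 = Lw2 = (119, 189, 138)
Lw3 = (911, 1349, 1049)
w3·Lw3 = 119·911 + 189·1349 + 138·1049 = 508132; w3·w3 = 119·119 + 189·189 + 138·138 = 68926
λ ≈ 508132/68926 = 7.3721

λ ≈ 7.3721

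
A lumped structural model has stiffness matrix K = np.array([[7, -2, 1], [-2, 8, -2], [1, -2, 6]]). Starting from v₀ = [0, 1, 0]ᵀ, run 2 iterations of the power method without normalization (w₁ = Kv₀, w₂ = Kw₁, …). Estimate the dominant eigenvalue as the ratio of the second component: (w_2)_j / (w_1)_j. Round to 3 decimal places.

w1 = Kv₀ = (7·0 + (-2)·1 + 1·0; (-2)·0 + 8·1 + (-2)·0; 1·0 + (-2)·1 + 6·0) = (-2, 8, -2)
w2 = Kw1 = (7·(-2) + (-2)·8 + 1·(-2); (-2)·(-2) + 8·8 + (-2)·(-2); 1·(-2) + (-2)·8 + 6·(-2)) = (-32, 72, -30)
Ratio at component: 72 / 8 = 9.000

λ ≈ 9.000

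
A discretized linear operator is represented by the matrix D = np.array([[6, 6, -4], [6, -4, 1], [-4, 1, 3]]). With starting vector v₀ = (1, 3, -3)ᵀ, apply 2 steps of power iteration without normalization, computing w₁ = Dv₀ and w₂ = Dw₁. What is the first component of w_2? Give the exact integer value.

202

w1 = Dv₀ = (6·1 + 6·3 + (-4)·(-3); 6·1 + (-4)·3 + 1·(-3); (-4)·1 + 1·3 + 3·(-3)) = (36, -9, -10)
w2 = Dw1 = (6·36 + 6·(-9) + (-4)·(-10); 6·36 + (-4)·(-9) + 1·(-10); (-4)·36 + 1·(-9) + 3·(-10)) = (202, 242, -183)
The requested component of w2 is 202.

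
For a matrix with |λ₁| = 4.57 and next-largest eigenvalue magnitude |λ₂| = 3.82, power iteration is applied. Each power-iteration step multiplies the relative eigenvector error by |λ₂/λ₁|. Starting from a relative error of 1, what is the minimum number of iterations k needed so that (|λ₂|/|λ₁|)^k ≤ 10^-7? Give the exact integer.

|λ₂/λ₁| = 3.82/4.57 = 0.83589
Need k ≥ ln(10^-7) / ln(0.83589) = -16.1181 / -0.1793 ≈ 89.913
Smallest integer k satisfying the bound: 90

90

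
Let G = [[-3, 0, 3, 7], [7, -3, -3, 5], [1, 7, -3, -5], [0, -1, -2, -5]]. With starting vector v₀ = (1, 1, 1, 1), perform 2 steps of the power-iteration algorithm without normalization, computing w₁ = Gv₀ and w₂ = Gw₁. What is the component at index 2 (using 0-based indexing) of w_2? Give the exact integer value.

89

w1 = Gv₀ = ((-3)·1 + 0·1 + 3·1 + 7·1; 7·1 + (-3)·1 + (-3)·1 + 5·1; 1·1 + 7·1 + (-3)·1 + (-5)·1; 0·1 + (-1)·1 + (-2)·1 + (-5)·1) = (7, 6, 0, -8)
w2 = Gw1 = ((-3)·7 + 0·6 + 3·0 + 7·(-8); 7·7 + (-3)·6 + (-3)·0 + 5·(-8); 1·7 + 7·6 + (-3)·0 + (-5)·(-8); 0·7 + (-1)·6 + (-2)·0 + (-5)·(-8)) = (-77, -9, 89, 34)
The requested component of w2 is 89.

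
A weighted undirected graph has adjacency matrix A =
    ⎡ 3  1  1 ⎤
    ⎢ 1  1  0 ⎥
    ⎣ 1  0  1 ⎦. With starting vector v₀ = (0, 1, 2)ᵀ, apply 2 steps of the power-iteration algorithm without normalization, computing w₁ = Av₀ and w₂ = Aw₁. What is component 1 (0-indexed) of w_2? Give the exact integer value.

4

w1 = Av₀ = (3·0 + 1·1 + 1·2; 1·0 + 1·1 + 0·2; 1·0 + 0·1 + 1·2) = (3, 1, 2)
w2 = Aw1 = (3·3 + 1·1 + 1·2; 1·3 + 1·1 + 0·2; 1·3 + 0·1 + 1·2) = (12, 4, 5)
The requested component of w2 is 4.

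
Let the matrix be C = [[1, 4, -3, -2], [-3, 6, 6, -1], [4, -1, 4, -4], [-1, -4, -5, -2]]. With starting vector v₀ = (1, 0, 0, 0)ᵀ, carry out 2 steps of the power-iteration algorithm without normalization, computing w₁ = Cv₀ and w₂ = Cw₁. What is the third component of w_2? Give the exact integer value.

w1 = Cv₀ = (1, -3, 4, -1)
w2 = Cw1 = (-21, 4, 27, -7)
The requested component of w2 is 27.

27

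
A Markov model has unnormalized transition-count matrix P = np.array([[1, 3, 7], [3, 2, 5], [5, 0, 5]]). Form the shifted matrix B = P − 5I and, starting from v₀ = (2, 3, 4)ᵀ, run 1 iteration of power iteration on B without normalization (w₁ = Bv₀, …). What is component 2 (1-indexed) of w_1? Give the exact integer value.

17

B = P − 5I has rows (-4, 3, 7); (3, -3, 5); (5, 0, 0)
w1 = Bv₀ = (29, 17, 10)
Requested component of w1: 17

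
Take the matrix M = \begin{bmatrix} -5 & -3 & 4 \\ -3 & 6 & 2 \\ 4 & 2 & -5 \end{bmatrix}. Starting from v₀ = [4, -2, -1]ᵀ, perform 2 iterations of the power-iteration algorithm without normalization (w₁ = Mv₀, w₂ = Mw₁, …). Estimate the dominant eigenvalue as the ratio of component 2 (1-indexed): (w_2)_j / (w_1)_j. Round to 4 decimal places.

2.6154

w1 = Mv₀ = ((-5)·4 + (-3)·(-2) + 4·(-1); (-3)·4 + 6·(-2) + 2·(-1); 4·4 + 2·(-2) + (-5)·(-1)) = (-18, -26, 17)
w2 = Mw1 = ((-5)·(-18) + (-3)·(-26) + 4·17; (-3)·(-18) + 6·(-26) + 2·17; 4·(-18) + 2·(-26) + (-5)·17) = (236, -68, -209)
Ratio at component: -68 / -26 = 2.6154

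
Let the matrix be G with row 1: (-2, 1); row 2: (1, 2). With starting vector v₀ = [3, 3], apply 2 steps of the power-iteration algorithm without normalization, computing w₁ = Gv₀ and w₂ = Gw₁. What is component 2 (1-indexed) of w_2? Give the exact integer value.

w1 = Gv₀ = ((-2)·3 + 1·3; 1·3 + 2·3) = (-3, 9)
w2 = Gw1 = ((-2)·(-3) + 1·9; 1·(-3) + 2·9) = (15, 15)
The requested component of w2 is 15.

15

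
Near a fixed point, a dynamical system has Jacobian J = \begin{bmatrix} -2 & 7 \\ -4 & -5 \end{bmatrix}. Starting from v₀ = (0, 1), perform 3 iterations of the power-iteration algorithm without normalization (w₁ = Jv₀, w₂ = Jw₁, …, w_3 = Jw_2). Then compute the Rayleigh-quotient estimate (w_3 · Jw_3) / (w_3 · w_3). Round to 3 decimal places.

λ ≈ -3.681

w1 = Jv₀ = ((-2)·0 + 7·1; (-4)·0 + (-5)·1) = (7, -5)
w2 = Jw1 = ((-2)·7 + 7·(-5); (-4)·7 + (-5)·(-5)) = (-49, -3)
w3 = Jw2 = (77, 211)
Jw3 = (1323, -1363)
w3·Jw3 = 77·1323 + 211·(-1363) = -185722; w3·w3 = 77·77 + 211·211 = 50450
λ ≈ -185722/50450 = -3.681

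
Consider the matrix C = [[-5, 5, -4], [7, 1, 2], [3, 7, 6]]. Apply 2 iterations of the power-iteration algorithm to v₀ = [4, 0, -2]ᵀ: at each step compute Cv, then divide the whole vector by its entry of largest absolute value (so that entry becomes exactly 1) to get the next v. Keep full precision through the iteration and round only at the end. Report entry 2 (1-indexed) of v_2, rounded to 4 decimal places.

Cv0 = (-12.00000, 24.00000, 0.00000); divide by 24.00000 → v1 = (-0.50000, 1.00000, 0.00000)
Cv1 = (7.50000, -2.50000, 5.50000); divide by 7.50000 → v2 = (1.00000, -0.33333, 0.73333)
Requested entry of v2: -60/180 = -0.3333

-0.3333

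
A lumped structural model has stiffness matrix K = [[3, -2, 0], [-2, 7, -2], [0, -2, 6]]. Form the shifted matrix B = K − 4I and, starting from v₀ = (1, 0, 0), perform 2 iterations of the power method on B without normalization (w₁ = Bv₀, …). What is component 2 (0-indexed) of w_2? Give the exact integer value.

4

B = K − 4I has rows (-1, -2, 0); (-2, 3, -2); (0, -2, 2)
w1 = Bv₀ = ((-1)·1 + (-2)·0 + 0·0; (-2)·1 + 3·0 + (-2)·0; 0·1 + (-2)·0 + 2·0) = (-1, -2, 0)
w2 = Bw1 = ((-1)·(-1) + (-2)·(-2) + 0·0; (-2)·(-1) + 3·(-2) + (-2)·0; 0·(-1) + (-2)·(-2) + 2·0) = (5, -4, 4)
Requested component of w2: 4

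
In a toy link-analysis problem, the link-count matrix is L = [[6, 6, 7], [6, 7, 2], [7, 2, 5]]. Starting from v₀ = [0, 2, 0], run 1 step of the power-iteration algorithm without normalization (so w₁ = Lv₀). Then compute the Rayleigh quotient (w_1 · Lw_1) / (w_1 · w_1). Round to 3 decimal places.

λ ≈ 14.685

w1 = Lv₀ = (6·0 + 6·2 + 7·0; 6·0 + 7·2 + 2·0; 7·0 + 2·2 + 5·0) = (12, 14, 4)
Lw1 = (184, 178, 132)
w1·Lw1 = 12·184 + 14·178 + 4·132 = 5228; w1·w1 = 12·12 + 14·14 + 4·4 = 356
λ ≈ 5228/356 = 14.685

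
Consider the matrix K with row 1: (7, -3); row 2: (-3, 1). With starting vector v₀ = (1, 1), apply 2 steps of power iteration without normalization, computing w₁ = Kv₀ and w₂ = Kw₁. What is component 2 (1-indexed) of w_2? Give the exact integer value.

w1 = Kv₀ = (4, -2)
w2 = Kw1 = (34, -14)
The requested component of w2 is -14.

-14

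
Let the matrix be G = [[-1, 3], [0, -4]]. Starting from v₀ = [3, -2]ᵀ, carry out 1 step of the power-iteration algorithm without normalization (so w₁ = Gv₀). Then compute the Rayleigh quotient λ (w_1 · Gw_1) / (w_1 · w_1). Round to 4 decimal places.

-3.8138

w1 = Gv₀ = (-9, 8)
Gw1 = (33, -32)
w1·Gw1 = (-9)·33 + 8·(-32) = -553; w1·w1 = (-9)·(-9) + 8·8 = 145
λ ≈ -553/145 = -3.8138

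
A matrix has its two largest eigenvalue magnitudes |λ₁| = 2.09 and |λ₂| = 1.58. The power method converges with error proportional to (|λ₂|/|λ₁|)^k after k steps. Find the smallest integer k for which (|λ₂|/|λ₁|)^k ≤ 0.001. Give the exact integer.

25

|λ₂/λ₁| = 1.58/2.09 = 0.75598
Need k ≥ ln(0.001) / ln(0.75598) = -6.9078 / -0.2797 ≈ 24.694
Smallest integer k satisfying the bound: 25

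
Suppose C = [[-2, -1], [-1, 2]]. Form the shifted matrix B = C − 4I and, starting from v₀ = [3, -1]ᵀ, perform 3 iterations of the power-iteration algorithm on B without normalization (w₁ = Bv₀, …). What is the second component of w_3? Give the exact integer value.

-141

B = C − 4I has rows (-6, -1); (-1, -2)
w1 = Bv₀ = ((-6)·3 + (-1)·(-1); (-1)·3 + (-2)·(-1)) = (-17, -1)
w2 = Bw1 = ((-6)·(-17) + (-1)·(-1); (-1)·(-17) + (-2)·(-1)) = (103, 19)
w3 = Bw2 = (-637, -141)
Requested component of w3: -141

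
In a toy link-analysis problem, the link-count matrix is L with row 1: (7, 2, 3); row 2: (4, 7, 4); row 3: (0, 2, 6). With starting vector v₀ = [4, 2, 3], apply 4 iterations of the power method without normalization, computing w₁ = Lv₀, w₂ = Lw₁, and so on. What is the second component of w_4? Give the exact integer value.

w1 = Lv₀ = (7·4 + 2·2 + 3·3; 4·4 + 7·2 + 4·3; 0·4 + 2·2 + 6·3) = (41, 42, 22)
w2 = Lw1 = (7·41 + 2·42 + 3·22; 4·41 + 7·42 + 4·22; 0·41 + 2·42 + 6·22) = (437, 546, 216)
w3 = Lw2 = (4799, 6434, 2388)
w4 = Lw3 = (53625, 73786, 27196)
The requested component of w4 is 73786.

73786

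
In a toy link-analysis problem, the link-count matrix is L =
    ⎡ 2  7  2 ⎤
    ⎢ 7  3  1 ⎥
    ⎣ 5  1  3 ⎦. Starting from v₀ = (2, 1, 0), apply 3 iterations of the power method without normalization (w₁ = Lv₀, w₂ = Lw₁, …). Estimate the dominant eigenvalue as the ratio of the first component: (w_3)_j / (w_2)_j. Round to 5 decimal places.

w1 = Lv₀ = (11, 17, 11)
w2 = Lw1 = (163, 139, 105)
w3 = Lw2 = (1509, 1663, 1269)
Ratio at component: 1509 / 163 = 9.25767

λ ≈ 9.25767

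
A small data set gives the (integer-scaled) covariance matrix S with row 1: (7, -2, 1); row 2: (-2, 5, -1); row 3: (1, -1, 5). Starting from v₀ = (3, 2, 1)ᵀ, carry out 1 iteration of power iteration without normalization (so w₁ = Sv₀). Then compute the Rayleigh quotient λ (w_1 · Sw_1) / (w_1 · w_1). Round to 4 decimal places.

w1 = Sv₀ = (7·3 + (-2)·2 + 1·1; (-2)·3 + 5·2 + (-1)·1; 1·3 + (-1)·2 + 5·1) = (18, 3, 6)
Sw1 = (126, -27, 45)
w1·Sw1 = 18·126 + 3·(-27) + 6·45 = 2457; w1·w1 = 18·18 + 3·3 + 6·6 = 369
λ ≈ 2457/369 = 6.6585

λ ≈ 6.6585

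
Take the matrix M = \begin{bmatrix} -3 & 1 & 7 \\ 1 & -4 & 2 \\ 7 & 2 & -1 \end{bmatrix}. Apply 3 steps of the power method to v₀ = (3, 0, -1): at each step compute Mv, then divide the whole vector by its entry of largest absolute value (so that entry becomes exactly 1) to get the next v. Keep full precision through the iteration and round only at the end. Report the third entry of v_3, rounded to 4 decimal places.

Mv0 = (-16.00000, 1.00000, 22.00000); divide by 22.00000 → v1 = (-0.72727, 0.04545, 1.00000)
Mv1 = (9.22727, 1.09091, -6.00000); divide by 9.22727 → v2 = (1.00000, 0.11823, -0.65025)
Mv2 = (-7.43350, -0.77340, 7.88670); divide by 7.88670 → v3 = (-0.94254, -0.09806, 1.00000)
Requested entry of v3: 1601/1601 = 1.0000

1.0000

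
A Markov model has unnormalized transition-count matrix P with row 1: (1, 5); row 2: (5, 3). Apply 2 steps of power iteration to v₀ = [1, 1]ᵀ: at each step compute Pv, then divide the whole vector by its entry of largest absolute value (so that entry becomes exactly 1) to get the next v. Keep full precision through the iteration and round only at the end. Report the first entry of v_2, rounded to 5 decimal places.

Pv0 = (6.000000, 8.000000); divide by 8.000000 → v1 = (0.750000, 1.000000)
Pv1 = (5.750000, 6.750000); divide by 6.750000 → v2 = (0.851852, 1.000000)
Requested entry of v2: 46/54 = 0.85185

0.85185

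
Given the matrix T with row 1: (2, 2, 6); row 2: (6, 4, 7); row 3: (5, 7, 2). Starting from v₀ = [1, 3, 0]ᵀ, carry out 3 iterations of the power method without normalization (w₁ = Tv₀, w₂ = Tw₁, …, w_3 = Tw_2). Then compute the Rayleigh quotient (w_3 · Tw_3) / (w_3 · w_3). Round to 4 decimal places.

w1 = Tv₀ = (2·1 + 2·3 + 6·0; 6·1 + 4·3 + 7·0; 5·1 + 7·3 + 2·0) = (8, 18, 26)
w2 = Tw1 = (2·8 + 2·18 + 6·26; 6·8 + 4·18 + 7·26; 5·8 + 7·18 + 2·26) = (208, 302, 218)
w3 = Tw2 = (2328, 3982, 3590)
Tw3 = (34160, 55026, 46694)
w3·Tw3 = 2328·34160 + 3982·55026 + 3590·46694 = 466269472; w3·w3 = 2328·2328 + 3982·3982 + 3590·3590 = 34164008
λ ≈ 466269472/34164008 = 13.6480

λ ≈ 13.6480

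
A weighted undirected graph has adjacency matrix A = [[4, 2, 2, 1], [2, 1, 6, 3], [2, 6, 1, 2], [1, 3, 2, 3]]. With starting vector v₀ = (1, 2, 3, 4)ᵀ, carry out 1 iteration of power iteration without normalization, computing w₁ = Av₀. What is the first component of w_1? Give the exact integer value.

w1 = Av₀ = (4·1 + 2·2 + 2·3 + 1·4; 2·1 + 1·2 + 6·3 + 3·4; 2·1 + 6·2 + 1·3 + 2·4; 1·1 + 3·2 + 2·3 + 3·4) = (18, 34, 25, 25)
The requested component of w1 is 18.

18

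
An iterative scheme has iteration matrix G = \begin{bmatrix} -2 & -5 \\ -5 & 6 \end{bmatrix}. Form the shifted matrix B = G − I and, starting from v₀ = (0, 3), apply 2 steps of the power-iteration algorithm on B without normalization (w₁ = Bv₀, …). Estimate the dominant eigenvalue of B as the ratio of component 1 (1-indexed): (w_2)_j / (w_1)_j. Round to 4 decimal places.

B = G − I has rows (-3, -5); (-5, 5)
w1 = Bv₀ = (-15, 15)
w2 = Bw1 = (-30, 150)
Ratio: -30/-15 = 2.0000

μ ≈ 2.0000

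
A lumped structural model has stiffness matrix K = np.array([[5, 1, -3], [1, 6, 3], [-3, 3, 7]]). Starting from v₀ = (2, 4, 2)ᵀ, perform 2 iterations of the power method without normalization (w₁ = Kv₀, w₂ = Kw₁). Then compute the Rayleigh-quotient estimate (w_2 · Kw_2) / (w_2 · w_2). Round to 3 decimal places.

9.252

w1 = Kv₀ = (5·2 + 1·4 + (-3)·2; 1·2 + 6·4 + 3·2; (-3)·2 + 3·4 + 7·2) = (8, 32, 20)
w2 = Kw1 = (5·8 + 1·32 + (-3)·20; 1·8 + 6·32 + 3·20; (-3)·8 + 3·32 + 7·20) = (12, 260, 212)
Kw2 = (-316, 2208, 2228)
w2·Kw2 = 12·(-316) + 260·2208 + 212·2228 = 1042624; w2·w2 = 12·12 + 260·260 + 212·212 = 112688
λ ≈ 1042624/112688 = 9.252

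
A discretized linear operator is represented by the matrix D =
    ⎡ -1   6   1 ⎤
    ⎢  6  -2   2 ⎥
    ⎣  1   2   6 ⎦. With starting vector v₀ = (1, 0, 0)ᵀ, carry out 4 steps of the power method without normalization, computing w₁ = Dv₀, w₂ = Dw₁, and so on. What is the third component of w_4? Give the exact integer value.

1119

w1 = Dv₀ = (-1, 6, 1)
w2 = Dw1 = (38, -16, 17)
w3 = Dw2 = (-117, 294, 108)
w4 = Dw3 = (1989, -1074, 1119)
The requested component of w4 is 1119.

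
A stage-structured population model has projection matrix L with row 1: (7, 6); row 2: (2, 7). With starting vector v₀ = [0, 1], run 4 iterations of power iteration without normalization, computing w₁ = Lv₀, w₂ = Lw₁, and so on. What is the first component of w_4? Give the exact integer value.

10248

w1 = Lv₀ = (7·0 + 6·1; 2·0 + 7·1) = (6, 7)
w2 = Lw1 = (7·6 + 6·7; 2·6 + 7·7) = (84, 61)
w3 = Lw2 = (954, 595)
w4 = Lw3 = (10248, 6073)
The requested component of w4 is 10248.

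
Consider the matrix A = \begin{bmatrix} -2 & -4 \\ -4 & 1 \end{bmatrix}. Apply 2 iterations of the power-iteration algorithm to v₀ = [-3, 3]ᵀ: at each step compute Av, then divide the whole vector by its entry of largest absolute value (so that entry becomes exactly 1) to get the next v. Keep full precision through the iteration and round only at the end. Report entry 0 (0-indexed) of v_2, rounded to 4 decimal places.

1.0000

Av0 = (-6.00000, 15.00000); divide by 15.00000 → v1 = (-0.40000, 1.00000)
Av1 = (-3.20000, 2.60000); divide by -3.20000 → v2 = (1.00000, -0.81250)
Requested entry of v2: -48/-48 = 1.0000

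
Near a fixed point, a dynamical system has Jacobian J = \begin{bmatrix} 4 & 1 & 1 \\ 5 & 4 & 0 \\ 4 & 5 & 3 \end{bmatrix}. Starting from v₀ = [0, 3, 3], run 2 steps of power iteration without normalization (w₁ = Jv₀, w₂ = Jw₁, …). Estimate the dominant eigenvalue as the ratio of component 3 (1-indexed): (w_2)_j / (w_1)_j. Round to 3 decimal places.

w1 = Jv₀ = (4·0 + 1·3 + 1·3; 5·0 + 4·3 + 0·3; 4·0 + 5·3 + 3·3) = (6, 12, 24)
w2 = Jw1 = (4·6 + 1·12 + 1·24; 5·6 + 4·12 + 0·24; 4·6 + 5·12 + 3·24) = (60, 78, 156)
Ratio at component: 156 / 24 = 6.500

6.500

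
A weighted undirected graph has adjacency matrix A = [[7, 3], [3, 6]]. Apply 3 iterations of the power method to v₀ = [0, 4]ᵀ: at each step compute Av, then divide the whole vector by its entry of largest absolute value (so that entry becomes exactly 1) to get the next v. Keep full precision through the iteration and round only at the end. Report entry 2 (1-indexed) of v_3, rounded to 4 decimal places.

Av0 = (12.00000, 24.00000); divide by 24.00000 → v1 = (0.50000, 1.00000)
Av1 = (6.50000, 7.50000); divide by 7.50000 → v2 = (0.86667, 1.00000)
Av2 = (9.06667, 8.60000); divide by 9.06667 → v3 = (1.00000, 0.94853)
Requested entry of v3: 1548/1632 = 0.9485

0.9485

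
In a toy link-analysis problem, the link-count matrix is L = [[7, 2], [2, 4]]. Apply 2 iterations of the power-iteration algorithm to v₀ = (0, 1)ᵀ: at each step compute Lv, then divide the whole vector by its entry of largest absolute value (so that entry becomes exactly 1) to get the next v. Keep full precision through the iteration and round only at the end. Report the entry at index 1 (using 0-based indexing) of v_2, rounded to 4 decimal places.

Lv0 = (2.00000, 4.00000); divide by 4.00000 → v1 = (0.50000, 1.00000)
Lv1 = (5.50000, 5.00000); divide by 5.50000 → v2 = (1.00000, 0.90909)
Requested entry of v2: 20/22 = 0.9091

0.9091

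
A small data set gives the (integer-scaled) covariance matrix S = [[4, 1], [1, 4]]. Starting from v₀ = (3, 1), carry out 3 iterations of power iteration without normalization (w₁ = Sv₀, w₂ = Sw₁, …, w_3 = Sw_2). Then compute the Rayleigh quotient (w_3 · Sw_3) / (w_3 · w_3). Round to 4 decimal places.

4.9769

w1 = Sv₀ = (4·3 + 1·1; 1·3 + 4·1) = (13, 7)
w2 = Sw1 = (4·13 + 1·7; 1·13 + 4·7) = (59, 41)
w3 = Sw2 = (277, 223)
Sw3 = (1331, 1169)
w3·Sw3 = 277·1331 + 223·1169 = 629374; w3·w3 = 277·277 + 223·223 = 126458
λ ≈ 629374/126458 = 4.9769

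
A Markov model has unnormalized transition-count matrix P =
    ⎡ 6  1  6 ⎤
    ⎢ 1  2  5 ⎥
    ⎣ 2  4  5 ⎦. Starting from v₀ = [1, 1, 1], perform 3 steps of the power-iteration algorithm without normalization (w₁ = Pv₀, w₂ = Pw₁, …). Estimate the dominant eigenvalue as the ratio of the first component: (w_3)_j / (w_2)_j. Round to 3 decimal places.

λ ≈ 11.013

w1 = Pv₀ = (6·1 + 1·1 + 6·1; 1·1 + 2·1 + 5·1; 2·1 + 4·1 + 5·1) = (13, 8, 11)
w2 = Pw1 = (6·13 + 1·8 + 6·11; 1·13 + 2·8 + 5·11; 2·13 + 4·8 + 5·11) = (152, 84, 113)
w3 = Pw2 = (1674, 885, 1205)
Ratio at component: 1674 / 152 = 11.013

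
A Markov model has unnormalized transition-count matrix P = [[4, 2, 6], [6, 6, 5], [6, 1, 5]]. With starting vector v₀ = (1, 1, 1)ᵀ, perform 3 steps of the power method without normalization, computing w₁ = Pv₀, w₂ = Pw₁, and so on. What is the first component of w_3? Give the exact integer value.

1978

w1 = Pv₀ = (12, 17, 12)
w2 = Pw1 = (154, 234, 149)
w3 = Pw2 = (1978, 3073, 1903)
The requested component of w3 is 1978.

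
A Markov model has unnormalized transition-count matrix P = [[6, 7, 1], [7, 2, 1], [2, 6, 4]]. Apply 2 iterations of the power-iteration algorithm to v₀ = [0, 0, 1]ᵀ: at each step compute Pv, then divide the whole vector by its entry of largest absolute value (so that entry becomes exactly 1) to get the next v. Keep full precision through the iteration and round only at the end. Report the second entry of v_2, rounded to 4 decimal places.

0.5417

Pv0 = (1.00000, 1.00000, 4.00000); divide by 4.00000 → v1 = (0.25000, 0.25000, 1.00000)
Pv1 = (4.25000, 3.25000, 6.00000); divide by 6.00000 → v2 = (0.70833, 0.54167, 1.00000)
Requested entry of v2: 13/24 = 0.5417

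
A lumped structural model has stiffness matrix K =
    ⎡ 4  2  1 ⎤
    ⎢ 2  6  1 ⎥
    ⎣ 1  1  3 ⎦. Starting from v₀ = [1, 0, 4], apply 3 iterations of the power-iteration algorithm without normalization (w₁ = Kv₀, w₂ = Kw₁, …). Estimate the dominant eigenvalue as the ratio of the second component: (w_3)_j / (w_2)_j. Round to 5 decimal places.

8.56923

w1 = Kv₀ = (8, 6, 13)
w2 = Kw1 = (57, 65, 53)
w3 = Kw2 = (411, 557, 281)
Ratio at component: 557 / 65 = 8.56923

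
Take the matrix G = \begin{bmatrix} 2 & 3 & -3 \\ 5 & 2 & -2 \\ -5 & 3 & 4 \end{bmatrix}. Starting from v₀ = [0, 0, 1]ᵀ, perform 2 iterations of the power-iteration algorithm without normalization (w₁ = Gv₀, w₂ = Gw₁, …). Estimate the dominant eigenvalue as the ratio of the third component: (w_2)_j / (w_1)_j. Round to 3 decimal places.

λ ≈ 6.250

w1 = Gv₀ = (2·0 + 3·0 + (-3)·1; 5·0 + 2·0 + (-2)·1; (-5)·0 + 3·0 + 4·1) = (-3, -2, 4)
w2 = Gw1 = (2·(-3) + 3·(-2) + (-3)·4; 5·(-3) + 2·(-2) + (-2)·4; (-5)·(-3) + 3·(-2) + 4·4) = (-24, -27, 25)
Ratio at component: 25 / 4 = 6.250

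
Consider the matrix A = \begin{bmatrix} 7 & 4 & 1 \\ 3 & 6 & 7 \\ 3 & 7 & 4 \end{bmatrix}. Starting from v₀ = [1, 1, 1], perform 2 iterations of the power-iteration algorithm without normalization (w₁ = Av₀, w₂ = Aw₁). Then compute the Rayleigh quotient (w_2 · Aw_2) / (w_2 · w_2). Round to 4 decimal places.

14.2221

w1 = Av₀ = (12, 16, 14)
w2 = Aw1 = (162, 230, 204)
Aw2 = (2258, 3294, 2912)
w2·Aw2 = 162·2258 + 230·3294 + 204·2912 = 1717464; w2·w2 = 162·162 + 230·230 + 204·204 = 120760
λ ≈ 1717464/120760 = 14.2221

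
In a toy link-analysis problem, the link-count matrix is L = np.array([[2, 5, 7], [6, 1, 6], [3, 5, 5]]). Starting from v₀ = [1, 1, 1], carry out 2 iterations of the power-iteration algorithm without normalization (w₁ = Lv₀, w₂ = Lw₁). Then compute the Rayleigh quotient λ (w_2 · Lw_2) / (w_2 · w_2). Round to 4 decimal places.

λ ≈ 13.2678

w1 = Lv₀ = (2·1 + 5·1 + 7·1; 6·1 + 1·1 + 6·1; 3·1 + 5·1 + 5·1) = (14, 13, 13)
w2 = Lw1 = (2·14 + 5·13 + 7·13; 6·14 + 1·13 + 6·13; 3·14 + 5·13 + 5·13) = (184, 175, 172)
Lw2 = (2447, 2311, 2287)
w2·Lw2 = 184·2447 + 175·2311 + 172·2287 = 1248037; w2·w2 = 184·184 + 175·175 + 172·172 = 94065
λ ≈ 1248037/94065 = 13.2678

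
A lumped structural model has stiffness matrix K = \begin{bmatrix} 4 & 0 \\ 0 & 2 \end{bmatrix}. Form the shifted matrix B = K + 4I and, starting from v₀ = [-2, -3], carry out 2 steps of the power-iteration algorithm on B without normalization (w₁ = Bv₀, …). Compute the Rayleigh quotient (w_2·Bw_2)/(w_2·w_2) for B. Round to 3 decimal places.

7.168

B = K + 4I has rows (8, 0); (0, 6)
w1 = Bv₀ = (-16, -18)
w2 = Bw1 = (-128, -108)
Bw2 = (-1024, -648)
w2·Bw2 = 201056; w2·w2 = 28048; μ ≈ 201056/28048 = 7.168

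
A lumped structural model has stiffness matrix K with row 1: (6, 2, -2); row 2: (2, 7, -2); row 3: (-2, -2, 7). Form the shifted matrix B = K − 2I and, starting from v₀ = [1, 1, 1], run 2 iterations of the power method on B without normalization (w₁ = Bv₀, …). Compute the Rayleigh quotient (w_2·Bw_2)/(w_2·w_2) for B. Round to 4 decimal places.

μ ≈ 8.0832

B = K − 2I has rows (4, 2, -2); (2, 5, -2); (-2, -2, 5)
w1 = Bv₀ = (4, 5, 1)
w2 = Bw1 = (24, 31, -13)
Bw2 = (184, 229, -175)
w2·Bw2 = 13790; w2·w2 = 1706; μ ≈ 13790/1706 = 8.0832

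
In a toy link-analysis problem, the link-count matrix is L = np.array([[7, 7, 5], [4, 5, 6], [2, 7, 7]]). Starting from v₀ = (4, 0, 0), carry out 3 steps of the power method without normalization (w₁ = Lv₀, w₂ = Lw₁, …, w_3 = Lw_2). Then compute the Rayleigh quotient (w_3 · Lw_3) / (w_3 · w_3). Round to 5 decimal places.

λ ≈ 16.27213

w1 = Lv₀ = (28, 16, 8)
w2 = Lw1 = (348, 240, 224)
w3 = Lw2 = (5236, 3936, 3944)
Lw3 = (83924, 64288, 65632)
w3·Lw3 = 5236·83924 + 3936·64288 + 3944·65632 = 951316240; w3·w3 = 5236·5236 + 3936·3936 + 3944·3944 = 58462928
λ ≈ 951316240/58462928 = 16.27213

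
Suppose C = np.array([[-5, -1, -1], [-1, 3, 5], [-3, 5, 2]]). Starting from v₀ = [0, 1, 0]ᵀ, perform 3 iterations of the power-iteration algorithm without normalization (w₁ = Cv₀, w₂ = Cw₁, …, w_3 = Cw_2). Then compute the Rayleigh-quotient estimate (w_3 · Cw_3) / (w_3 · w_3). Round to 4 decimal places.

λ ≈ 7.8519

w1 = Cv₀ = (-1, 3, 5)
w2 = Cw1 = (-3, 35, 28)
w3 = Cw2 = (-48, 248, 240)
Cw3 = (-248, 1992, 1864)
w3·Cw3 = (-48)·(-248) + 248·1992 + 240·1864 = 953280; w3·w3 = (-48)·(-48) + 248·248 + 240·240 = 121408
λ ≈ 953280/121408 = 7.8519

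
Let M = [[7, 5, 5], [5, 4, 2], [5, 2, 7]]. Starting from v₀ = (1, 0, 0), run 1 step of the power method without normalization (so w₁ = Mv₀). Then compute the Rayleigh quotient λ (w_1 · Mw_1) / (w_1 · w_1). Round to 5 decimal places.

14.32323

w1 = Mv₀ = (7·1 + 5·0 + 5·0; 5·1 + 4·0 + 2·0; 5·1 + 2·0 + 7·0) = (7, 5, 5)
Mw1 = (99, 65, 80)
w1·Mw1 = 7·99 + 5·65 + 5·80 = 1418; w1·w1 = 7·7 + 5·5 + 5·5 = 99
λ ≈ 1418/99 = 14.32323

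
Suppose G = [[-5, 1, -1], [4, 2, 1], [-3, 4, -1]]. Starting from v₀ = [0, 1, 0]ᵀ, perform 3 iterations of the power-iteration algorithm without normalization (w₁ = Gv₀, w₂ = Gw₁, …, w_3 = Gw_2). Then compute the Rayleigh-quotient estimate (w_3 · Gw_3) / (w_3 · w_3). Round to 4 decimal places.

λ ≈ -4.3574

w1 = Gv₀ = ((-5)·0 + 1·1 + (-1)·0; 4·0 + 2·1 + 1·0; (-3)·0 + 4·1 + (-1)·0) = (1, 2, 4)
w2 = Gw1 = ((-5)·1 + 1·2 + (-1)·4; 4·1 + 2·2 + 1·4; (-3)·1 + 4·2 + (-1)·4) = (-7, 12, 1)
w3 = Gw2 = (46, -3, 68)
Gw3 = (-301, 246, -218)
w3·Gw3 = 46·(-301) + (-3)·246 + 68·(-218) = -29408; w3·w3 = 46·46 + (-3)·(-3) + 68·68 = 6749
λ ≈ -29408/6749 = -4.3574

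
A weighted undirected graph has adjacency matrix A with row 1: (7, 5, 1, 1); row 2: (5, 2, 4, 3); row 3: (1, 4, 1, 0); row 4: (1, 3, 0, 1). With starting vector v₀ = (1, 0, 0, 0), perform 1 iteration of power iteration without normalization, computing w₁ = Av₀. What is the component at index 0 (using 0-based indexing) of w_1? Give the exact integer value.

w1 = Av₀ = (7·1 + 5·0 + 1·0 + 1·0; 5·1 + 2·0 + 4·0 + 3·0; 1·1 + 4·0 + 1·0 + 0·0; 1·1 + 3·0 + 0·0 + 1·0) = (7, 5, 1, 1)
The requested component of w1 is 7.

7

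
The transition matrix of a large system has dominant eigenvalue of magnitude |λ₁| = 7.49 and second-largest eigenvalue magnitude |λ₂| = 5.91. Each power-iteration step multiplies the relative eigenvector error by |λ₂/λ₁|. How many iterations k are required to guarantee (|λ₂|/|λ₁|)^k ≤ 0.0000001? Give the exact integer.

|λ₂/λ₁| = 5.91/7.49 = 0.78905
Need k ≥ ln(0.0000001) / ln(0.78905) = -16.1181 / -0.2369 ≈ 68.031
Smallest integer k satisfying the bound: 69

69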